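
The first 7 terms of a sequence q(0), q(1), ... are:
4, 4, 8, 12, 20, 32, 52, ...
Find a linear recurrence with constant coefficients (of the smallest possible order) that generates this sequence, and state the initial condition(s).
Look for the lowest-order linear relation among consecutive terms.
Observation: q(n) - 1·q(n-1) - (1)·q(n-2) = 0 holds for the shown terms, and no order-1 relation q(n) = α·q(n-1) + β fits.
Check at n=3: 1·8 + (1)·4 = 12. ✓

q(n) = q(n-1) + q(n-2), q(0) = 4, q(1) = 4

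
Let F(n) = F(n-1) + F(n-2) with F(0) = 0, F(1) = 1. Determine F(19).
Computing the sequence terms:
0, 1, 1, 2, 3, 5, 8, 13, 21, 34, 55, 89, 144, 233, 377, 610, 987, 1597, 2584, 4181

4181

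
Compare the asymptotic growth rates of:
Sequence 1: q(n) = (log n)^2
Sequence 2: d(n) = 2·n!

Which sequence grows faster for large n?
Comparing growth rates:
Growth-rate hierarchy: log n ≺ any polynomial ≺ any exponential cⁿ (c>1) ≺ n! ≺ nⁿ.
factorial dominates polylogarithmic (log n)^2 asymptotically.

d(n) grows faster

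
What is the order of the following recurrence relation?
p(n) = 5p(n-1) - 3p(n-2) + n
The order is the largest lag k for which p(n-k) appears. Here the deepest term is p(n-2) (the n term is non-homogeneous and does not affect the order), so the order is 2.

Order 2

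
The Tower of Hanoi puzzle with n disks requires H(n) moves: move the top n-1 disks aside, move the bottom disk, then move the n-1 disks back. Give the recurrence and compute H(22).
Moving n disks = move the top n-1 disks aside (H(n-1) moves) + move the largest disk (1 move) + move the n-1 disks back on top (H(n-1) moves), so H(n) = 2H(n-1) + 1, with H(1) = 1 (a single disk takes one move).
First terms: 1, 3, 7, 15, 31, 63, … — each is one less than a power of 2. Indeed H(n) + 1 = 2(H(n-1) + 1) with H(1) + 1 = 2, so H(n) + 1 = 2ⁿ and H(n) = 2ⁿ - 1.
Hence H(22) = 2^22 - 1 = 4194304 - 1 = 4194303.

H(n) = 2H(n-1) + 1, H(1) = 1; H(22) = 4194303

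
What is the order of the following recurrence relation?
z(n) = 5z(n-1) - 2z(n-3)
The order is the largest lag k for which z(n-k) appears. Here the deepest term is z(n-3), so the order is 3.

Order 3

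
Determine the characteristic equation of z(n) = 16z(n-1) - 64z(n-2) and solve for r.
Substitute z(n) = rⁿ and divide through by rⁿ⁻²: r² - 16r + 64 = 0
Factor: (r - 8)² = 0, so r = 8 (double root).
General solution: z(n) = (A + Bn)·8ⁿ

Characteristic: r² - 16r + 64 = 0, Roots: r = 8 (double root)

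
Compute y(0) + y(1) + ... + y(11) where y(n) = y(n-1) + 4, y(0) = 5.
Computing the sequence terms: 5, 9, 13, 17, 21, 25, 29, 33, 37, 41, 45, 49
Adding these values together:

324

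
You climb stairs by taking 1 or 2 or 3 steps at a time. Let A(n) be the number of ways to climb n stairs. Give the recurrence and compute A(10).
Condition on the size of the last step (1 to 3): before it there were n-1, …, n-3 stairs climbed, and these cases are disjoint, so A(n) = A(n-1) + A(n-2) + A(n-3) (order-3 linear recurrence).
Initial conditions by direct count (compositions of i into parts ≤ 3): A(1) = 1; A(2) = 2; A(3) = 4.
Iterating the recurrence: A(4) = 7, A(5) = 13, A(6) = 24, A(7) = 44, A(8) = 81, A(9) = 149, A(10) = 274.

A(n) = A(n-1) + A(n-2) + A(n-3), A(1) = 1, A(2) = 2, A(3) = 4; A(10) = 274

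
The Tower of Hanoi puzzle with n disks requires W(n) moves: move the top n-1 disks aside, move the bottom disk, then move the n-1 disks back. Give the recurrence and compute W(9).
Moving n disks = move the top n-1 disks aside (W(n-1) moves) + move the largest disk (1 move) + move the n-1 disks back on top (W(n-1) moves), so W(n) = 2W(n-1) + 1, with W(1) = 1 (a single disk takes one move).
First terms: 1, 3, 7, 15, 31, 63, … — each is one less than a power of 2. Indeed W(n) + 1 = 2(W(n-1) + 1) with W(1) + 1 = 2, so W(n) + 1 = 2ⁿ and W(n) = 2ⁿ - 1.
Hence W(9) = 2^9 - 1 = 512 - 1 = 511.

W(n) = 2W(n-1) + 1, W(1) = 1; W(9) = 511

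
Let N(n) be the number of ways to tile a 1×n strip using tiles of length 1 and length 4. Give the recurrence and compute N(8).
Condition on the last tile: it has length 1 (leaving a 1×(n-1) strip) or length 4 (leaving a 1×(n-4) strip), so N(n) = N(n-1) + N(n-4) (order-4 linear recurrence).
For 0 ≤ i < 4 only unit tiles fit, so N(i) = 1.
Iterating the recurrence: N(4) = 2, N(5) = 3, N(6) = 4, N(7) = 5, N(8) = 7.

N(n) = N(n-1) + N(n-4), with N(i) = 1 for 0 ≤ i < 4; N(8) = 7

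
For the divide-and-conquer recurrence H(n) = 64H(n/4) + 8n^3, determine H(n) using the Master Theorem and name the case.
Master Theorem template: H(n) = a·H(n/b) + f(n).
Here: a=64, b=4, f(n)=8n^3
Compute log_b(a) = log_4(64) = 3.
f(n) = 8n^3 = Θ(n^3). Case 2: H(n) = Θ(n^3 log n).

Case 2: H(n) = Θ(n^3 log n)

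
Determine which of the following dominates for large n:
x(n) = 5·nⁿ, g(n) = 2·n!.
Comparing growth rates:
Growth-rate hierarchy: log n ≺ any polynomial ≺ any exponential cⁿ (c>1) ≺ n! ≺ nⁿ.
super-exponential nⁿ dominates factorial asymptotically.

x(n) grows faster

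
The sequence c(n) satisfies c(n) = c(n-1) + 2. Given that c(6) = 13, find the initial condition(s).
c(6) = c(0) + 6·2, so c(0) = 13 - 12 = 1.

c(0) = 1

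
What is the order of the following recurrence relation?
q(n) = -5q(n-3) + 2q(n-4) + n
The order is the largest lag k for which q(n-k) appears. Here the deepest term is q(n-4) (the n term is non-homogeneous and does not affect the order), so the order is 4.

Order 4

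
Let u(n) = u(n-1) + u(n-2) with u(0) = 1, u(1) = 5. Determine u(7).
Computing the sequence terms:
1, 5, 6, 11, 17, 28, 45, 73

73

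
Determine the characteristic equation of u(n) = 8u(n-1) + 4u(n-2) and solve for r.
Substitute u(n) = rⁿ and divide through by rⁿ⁻²: r² - 8r - 4 = 0
Discriminant: 8² + 4·4 = 80, not a perfect square, so by the quadratic formula r = (8 ± √80)/2.
General solution: u(n) = A·r₁ⁿ + B·r₂ⁿ where r₁,r₂ = (8 ± √80)/2

Characteristic: r² - 8r - 4 = 0, Roots: r = (8 ± √80)/2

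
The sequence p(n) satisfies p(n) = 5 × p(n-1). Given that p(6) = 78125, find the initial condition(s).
In general p(n) = 5ⁿ · p(0). At n = 6: p(0) = p(6) / 5^6 = 78125 / 15625 = 5.

p(0) = 5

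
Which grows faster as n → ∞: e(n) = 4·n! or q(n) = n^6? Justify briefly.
Comparing growth rates:
Growth-rate hierarchy: log n ≺ any polynomial ≺ any exponential cⁿ (c>1) ≺ n! ≺ nⁿ.
factorial dominates polynomial degree 6 asymptotically.

e(n) grows faster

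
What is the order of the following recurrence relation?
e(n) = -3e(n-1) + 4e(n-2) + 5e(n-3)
The order is the largest lag k for which e(n-k) appears. Here the deepest term is e(n-3), so the order is 3.

Order 3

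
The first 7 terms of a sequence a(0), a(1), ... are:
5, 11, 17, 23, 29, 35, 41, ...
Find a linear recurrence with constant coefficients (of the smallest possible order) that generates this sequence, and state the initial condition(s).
Look for the lowest-order linear relation among consecutive terms.
Observation: consecutive differences are constant (= 6).
Check at n=2: 1·11 + 6 = 17. ✓

a(n) = a(n-1) + 6, a(0) = 5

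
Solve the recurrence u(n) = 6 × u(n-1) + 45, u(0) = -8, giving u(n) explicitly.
Recurrence: u(n) = 6 × u(n-1) + 45, initial: u(0) = -8.
Try u(n) = A·6ⁿ + C. Substituting: A·6ⁿ + C = 6(A·6ⁿ⁻¹ + C) + 45 = A·6ⁿ + 6C + 45, so C = 6C + 45, giving C = -9. Then u(0) = A - 9 = -8 gives A = 1.

u(n) = 6ⁿ - 9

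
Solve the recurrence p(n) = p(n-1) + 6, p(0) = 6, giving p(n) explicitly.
Recurrence: p(n) = p(n-1) + 6, initial: p(0) = 6.
Each step adds 6, so p(n) = p(0) + 6n = 6n + 6.

p(n) = 6n + 6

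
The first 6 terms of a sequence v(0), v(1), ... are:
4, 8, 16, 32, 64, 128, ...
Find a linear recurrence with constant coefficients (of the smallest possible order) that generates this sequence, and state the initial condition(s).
Look for the lowest-order linear relation among consecutive terms.
Observation: each term is 2× the previous.
Check at n=2: 2·8 = 16. ✓

v(n) = 2 × v(n-1), v(0) = 4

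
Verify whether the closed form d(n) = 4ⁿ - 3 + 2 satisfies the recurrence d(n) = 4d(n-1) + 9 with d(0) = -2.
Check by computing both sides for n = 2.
From the recurrence with d(0) = -2:
  d(0) = -2, d(1) = 1, d(2) = 13
  so the recurrence gives d(2) = 13.
From the proposed closed form d(n) = 4ⁿ - 3 + 2:
  d(2) = 15.
The recurrence gives 13 but the closed form gives 15, so the closed form does not satisfy the recurrence.

No, the closed form is incorrect.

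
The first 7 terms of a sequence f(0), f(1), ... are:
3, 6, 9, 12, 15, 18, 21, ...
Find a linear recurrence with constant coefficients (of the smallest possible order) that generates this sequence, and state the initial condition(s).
Look for the lowest-order linear relation among consecutive terms.
Observation: consecutive differences are constant (= 3).
Check at n=2: 1·6 + 3 = 9. ✓

f(n) = f(n-1) + 3, f(0) = 3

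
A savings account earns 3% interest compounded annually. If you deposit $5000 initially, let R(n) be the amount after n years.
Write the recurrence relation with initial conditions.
Each year the balance grows by 3%, i.e. is multiplied by 1 + 3/100 = 1.03, so R(n) = 1.03 × R(n-1). The initial deposit gives R(0) = 5000.
Unrolling gives the closed form R(n) = 5000 × (1.03)ⁿ.

R(n) = 1.03 × R(n-1), R(0) = 5000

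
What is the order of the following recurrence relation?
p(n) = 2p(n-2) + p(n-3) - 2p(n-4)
The order is the largest lag k for which p(n-k) appears. Here the deepest term is p(n-4), so the order is 4.

Order 4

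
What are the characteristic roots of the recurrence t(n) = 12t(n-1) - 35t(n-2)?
Substitute t(n) = rⁿ and divide through by rⁿ⁻²: r² - 12r + 35 = 0
Factor: (r - 7)(r - 5) = 0, so r = 7, 5.
General solution: t(n) = A·7ⁿ + B·5ⁿ

Characteristic: r² - 12r + 35 = 0, Roots: r = 7, 5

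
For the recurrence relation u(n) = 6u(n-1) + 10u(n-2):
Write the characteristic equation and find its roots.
Substitute u(n) = rⁿ and divide through by rⁿ⁻²: r² - 6r - 10 = 0
Discriminant: 6² + 4·10 = 76, not a perfect square, so by the quadratic formula r = (6 ± √76)/2.
General solution: u(n) = A·r₁ⁿ + B·r₂ⁿ where r₁,r₂ = (6 ± √76)/2

Characteristic: r² - 6r - 10 = 0, Roots: r = (6 ± √76)/2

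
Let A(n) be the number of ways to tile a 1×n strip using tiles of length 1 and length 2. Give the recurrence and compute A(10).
Condition on the last tile: it has length 1 (leaving a 1×(n-1) strip) or length 2 (leaving a 1×(n-2) strip), so A(n) = A(n-1) + A(n-2) (order-2 linear recurrence).
For 0 ≤ i < 2 only unit tiles fit, so A(i) = 1.
Iterating the recurrence: A(2) = 2, A(3) = 3, A(4) = 5, A(5) = 8, A(6) = 13, A(7) = 21, A(8) = 34, A(9) = 55, A(10) = 89.

A(n) = A(n-1) + A(n-2), with A(i) = 1 for 0 ≤ i < 2; A(10) = 89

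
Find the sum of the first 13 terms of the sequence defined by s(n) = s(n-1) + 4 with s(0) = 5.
Computing the sequence terms: 5, 9, 13, 17, 21, 25, 29, 33, 37, 41, 45, 49, 53
Adding these values together:

377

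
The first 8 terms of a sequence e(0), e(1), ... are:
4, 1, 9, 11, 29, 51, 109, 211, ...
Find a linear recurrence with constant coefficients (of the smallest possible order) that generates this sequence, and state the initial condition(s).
Look for the lowest-order linear relation among consecutive terms.
Observation: e(n) - 1·e(n-1) - (2)·e(n-2) = 0 holds for the shown terms, and no order-1 relation e(n) = α·e(n-1) + β fits.
Check at n=3: 1·9 + (2)·1 = 11. ✓

e(n) = e(n-1) + 2e(n-2), e(0) = 4, e(1) = 1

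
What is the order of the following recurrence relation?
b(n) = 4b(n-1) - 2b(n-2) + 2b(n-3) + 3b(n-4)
The order is the largest lag k for which b(n-k) appears. Here the deepest term is b(n-4), so the order is 4.

Order 4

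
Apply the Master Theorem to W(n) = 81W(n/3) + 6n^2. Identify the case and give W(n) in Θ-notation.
Master Theorem template: W(n) = a·W(n/b) + f(n).
Here: a=81, b=3, f(n)=6n^2
Compute log_b(a) = log_3(81) = 4.
f(n) = 6n^2 = O(n^(4-ε)) with ε = 2. Case 1: W(n) = Θ(n^log_b(a)) = Θ(n^4).

Case 1: W(n) = Θ(n^4)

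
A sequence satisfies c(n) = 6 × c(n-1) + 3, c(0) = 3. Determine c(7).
Computing step by step:
c(0) = 3
c(1) = 6 × 3 + 3 = 21
c(2) = 6 × 21 + 3 = 129
c(3) = 6 × 129 + 3 = 777
c(4) = 6 × 777 + 3 = 4665
c(5) = 6 × 4665 + 3 = 27993
c(6) = 6 × 27993 + 3 = 167961
c(7) = 6 × 167961 + 3 = 1007769

1007769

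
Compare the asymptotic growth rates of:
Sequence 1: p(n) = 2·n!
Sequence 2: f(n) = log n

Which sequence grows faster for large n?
Comparing growth rates:
Growth-rate hierarchy: log n ≺ any polynomial ≺ any exponential cⁿ (c>1) ≺ n! ≺ nⁿ.
factorial dominates logarithmic asymptotically.

p(n) grows faster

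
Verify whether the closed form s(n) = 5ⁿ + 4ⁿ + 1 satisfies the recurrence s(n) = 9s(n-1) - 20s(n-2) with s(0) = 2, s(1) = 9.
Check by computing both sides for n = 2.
From the recurrence with s(0) = 2, s(1) = 9:
  s(0) = 2, s(1) = 9, s(2) = 41
  so the recurrence gives s(2) = 41.
From the proposed closed form s(n) = 5ⁿ + 4ⁿ + 1:
  s(2) = 42.
The recurrence gives 41 but the closed form gives 42, so the closed form does not satisfy the recurrence.

No, the closed form is incorrect.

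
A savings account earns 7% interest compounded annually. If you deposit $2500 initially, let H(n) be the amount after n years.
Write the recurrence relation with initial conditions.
Each year the balance grows by 7%, i.e. is multiplied by 1 + 7/100 = 1.07, so H(n) = 1.07 × H(n-1). The initial deposit gives H(0) = 2500.
Unrolling gives the closed form H(n) = 2500 × (1.07)ⁿ.

H(n) = 1.07 × H(n-1), H(0) = 2500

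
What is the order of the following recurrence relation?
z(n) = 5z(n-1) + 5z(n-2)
The order is the largest lag k for which z(n-k) appears. Here the deepest term is z(n-2), so the order is 2.

Order 2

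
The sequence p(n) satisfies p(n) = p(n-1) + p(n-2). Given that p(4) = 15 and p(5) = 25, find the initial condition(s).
Work backwards using p(k) = p(k+2) - p(k+1):
p(3) = p(5) - p(4) = 25 - 15 = 10
p(2) = p(4) - p(3) = 15 - 10 = 5
p(1) = p(3) - p(2) = 10 - 5 = 5
p(0) = p(2) - p(1) = 5 - 5 = 0

p(0) = 0, p(1) = 5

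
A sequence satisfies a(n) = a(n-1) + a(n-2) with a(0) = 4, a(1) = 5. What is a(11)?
Computing the sequence terms:
4, 5, 9, 14, 23, 37, 60, 97, 157, 254, 411, 665

665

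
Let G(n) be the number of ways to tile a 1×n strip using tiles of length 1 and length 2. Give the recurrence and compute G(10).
Condition on the last tile: it has length 1 (leaving a 1×(n-1) strip) or length 2 (leaving a 1×(n-2) strip), so G(n) = G(n-1) + G(n-2) (order-2 linear recurrence).
For 0 ≤ i < 2 only unit tiles fit, so G(i) = 1.
Iterating the recurrence: G(2) = 2, G(3) = 3, G(4) = 5, G(5) = 8, G(6) = 13, G(7) = 21, G(8) = 34, G(9) = 55, G(10) = 89.

G(n) = G(n-1) + G(n-2), with G(i) = 1 for 0 ≤ i < 2; G(10) = 89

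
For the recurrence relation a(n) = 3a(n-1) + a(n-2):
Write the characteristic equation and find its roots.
Substitute a(n) = rⁿ and divide through by rⁿ⁻²: r² - 3r - 1 = 0
Discriminant: 3² + 4·1 = 13, not a perfect square, so by the quadratic formula r = (3 ± √13)/2.
General solution: a(n) = A·r₁ⁿ + B·r₂ⁿ where r₁,r₂ = (3 ± √13)/2

Characteristic: r² - 3r - 1 = 0, Roots: r = (3 ± √13)/2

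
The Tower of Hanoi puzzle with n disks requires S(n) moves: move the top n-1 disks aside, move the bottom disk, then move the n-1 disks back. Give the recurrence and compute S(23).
Moving n disks = move the top n-1 disks aside (S(n-1) moves) + move the largest disk (1 move) + move the n-1 disks back on top (S(n-1) moves), so S(n) = 2S(n-1) + 1, with S(1) = 1 (a single disk takes one move).
First terms: 1, 3, 7, 15, 31, 63, … — each is one less than a power of 2. Indeed S(n) + 1 = 2(S(n-1) + 1) with S(1) + 1 = 2, so S(n) + 1 = 2ⁿ and S(n) = 2ⁿ - 1.
Hence S(23) = 2^23 - 1 = 8388608 - 1 = 8388607.

S(n) = 2S(n-1) + 1, S(1) = 1; S(23) = 8388607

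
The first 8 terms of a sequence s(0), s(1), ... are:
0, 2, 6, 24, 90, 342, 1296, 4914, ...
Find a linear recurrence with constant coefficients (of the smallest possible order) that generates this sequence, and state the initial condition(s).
Look for the lowest-order linear relation among consecutive terms.
Observation: s(n) - 3·s(n-1) - (3)·s(n-2) = 0 holds for the shown terms, and no order-1 relation s(n) = α·s(n-1) + β fits.
Check at n=3: 3·6 + (3)·2 = 24. ✓

s(n) = 3s(n-1) + 3s(n-2), s(0) = 0, s(1) = 2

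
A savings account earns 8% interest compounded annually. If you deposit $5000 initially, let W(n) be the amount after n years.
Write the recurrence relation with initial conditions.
Each year the balance grows by 8%, i.e. is multiplied by 1 + 8/100 = 1.08, so W(n) = 1.08 × W(n-1). The initial deposit gives W(0) = 5000.
Unrolling gives the closed form W(n) = 5000 × (1.08)ⁿ.

W(n) = 1.08 × W(n-1), W(0) = 5000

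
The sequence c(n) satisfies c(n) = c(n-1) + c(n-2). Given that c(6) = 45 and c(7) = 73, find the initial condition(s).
Work backwards using c(k) = c(k+2) - c(k+1):
c(5) = c(7) - c(6) = 73 - 45 = 28
c(4) = c(6) - c(5) = 45 - 28 = 17
c(3) = c(5) - c(4) = 28 - 17 = 11
c(2) = c(4) - c(3) = 17 - 11 = 6
c(1) = c(3) - c(2) = 11 - 6 = 5
c(0) = c(2) - c(1) = 6 - 5 = 1

c(0) = 1, c(1) = 5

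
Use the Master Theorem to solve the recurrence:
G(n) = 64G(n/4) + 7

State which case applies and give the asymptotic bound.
Master Theorem template: G(n) = a·G(n/b) + f(n).
Here: a=64, b=4, f(n)=7
Compute log_b(a) = log_4(64) = 3.
f(n) = 7 = O(n^(3-ε)) with ε = 3. Case 1: G(n) = Θ(n^log_b(a)) = Θ(n^3).

Case 1: G(n) = Θ(n^3)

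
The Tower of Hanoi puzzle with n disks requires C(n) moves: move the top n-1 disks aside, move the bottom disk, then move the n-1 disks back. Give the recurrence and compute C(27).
Moving n disks = move the top n-1 disks aside (C(n-1) moves) + move the largest disk (1 move) + move the n-1 disks back on top (C(n-1) moves), so C(n) = 2C(n-1) + 1, with C(1) = 1 (a single disk takes one move).
First terms: 1, 3, 7, 15, 31, 63, … — each is one less than a power of 2. Indeed C(n) + 1 = 2(C(n-1) + 1) with C(1) + 1 = 2, so C(n) + 1 = 2ⁿ and C(n) = 2ⁿ - 1.
Hence C(27) = 2^27 - 1 = 134217728 - 1 = 134217727.

C(n) = 2C(n-1) + 1, C(1) = 1; C(27) = 134217727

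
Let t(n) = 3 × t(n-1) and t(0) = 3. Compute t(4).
Computing step by step:
t(0) = 3
t(1) = 3 × 3 = 9
t(2) = 3 × 9 = 27
t(3) = 3 × 27 = 81
t(4) = 3 × 81 = 243

243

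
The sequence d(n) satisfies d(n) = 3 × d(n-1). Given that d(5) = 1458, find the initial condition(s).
In general d(n) = 3ⁿ · d(0). At n = 5: d(0) = d(5) / 3^5 = 1458 / 243 = 6.

d(0) = 6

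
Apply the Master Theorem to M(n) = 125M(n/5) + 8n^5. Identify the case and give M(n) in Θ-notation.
Master Theorem template: M(n) = a·M(n/b) + f(n).
Here: a=125, b=5, f(n)=8n^5
Compute log_b(a) = log_5(125) = 3.
f(n) = 8n^5 = Ω(n^(3+ε)) with ε = 2, and the regularity condition holds (a·f(n/b) = (a/b^5)·f(n) with a/b^5 = 5^-2 < 1). Case 3: M(n) = Θ(f(n)) = Θ(n^5).

Case 3: M(n) = Θ(n^5)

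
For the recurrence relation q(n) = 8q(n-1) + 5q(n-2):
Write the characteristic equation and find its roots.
Substitute q(n) = rⁿ and divide through by rⁿ⁻²: r² - 8r - 5 = 0
Discriminant: 8² + 4·5 = 84, not a perfect square, so by the quadratic formula r = (8 ± √84)/2.
General solution: q(n) = A·r₁ⁿ + B·r₂ⁿ where r₁,r₂ = (8 ± √84)/2

Characteristic: r² - 8r - 5 = 0, Roots: r = (8 ± √84)/2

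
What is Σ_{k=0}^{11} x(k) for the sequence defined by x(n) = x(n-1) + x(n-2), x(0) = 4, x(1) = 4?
Computing the sequence terms: 4, 4, 8, 12, 20, 32, 52, 84, 136, 220, 356, 576
Adding these values together:

1504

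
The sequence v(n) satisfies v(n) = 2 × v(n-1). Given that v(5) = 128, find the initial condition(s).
In general v(n) = 2ⁿ · v(0). At n = 5: v(0) = v(5) / 2^5 = 128 / 32 = 4.

v(0) = 4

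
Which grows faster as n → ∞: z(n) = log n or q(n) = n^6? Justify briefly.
Comparing growth rates:
Growth-rate hierarchy: log n ≺ any polynomial ≺ any exponential cⁿ (c>1) ≺ n! ≺ nⁿ.
polynomial degree 6 dominates logarithmic asymptotically.

q(n) grows faster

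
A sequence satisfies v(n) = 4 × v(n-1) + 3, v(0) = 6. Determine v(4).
Computing step by step:
v(0) = 6
v(1) = 4 × 6 + 3 = 27
v(2) = 4 × 27 + 3 = 111
v(3) = 4 × 111 + 3 = 447
v(4) = 4 × 447 + 3 = 1791

1791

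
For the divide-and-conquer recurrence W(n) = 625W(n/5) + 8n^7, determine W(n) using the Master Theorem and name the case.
Master Theorem template: W(n) = a·W(n/b) + f(n).
Here: a=625, b=5, f(n)=8n^7
Compute log_b(a) = log_5(625) = 4.
f(n) = 8n^7 = Ω(n^(4+ε)) with ε = 3, and the regularity condition holds (a·f(n/b) = (a/b^7)·f(n) with a/b^7 = 5^-3 < 1). Case 3: W(n) = Θ(f(n)) = Θ(n^7).

Case 3: W(n) = Θ(n^7)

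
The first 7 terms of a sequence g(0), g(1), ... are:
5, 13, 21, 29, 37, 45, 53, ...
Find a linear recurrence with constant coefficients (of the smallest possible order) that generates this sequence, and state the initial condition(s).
Look for the lowest-order linear relation among consecutive terms.
Observation: consecutive differences are constant (= 8).
Check at n=2: 1·13 + 8 = 21. ✓

g(n) = g(n-1) + 8, g(0) = 5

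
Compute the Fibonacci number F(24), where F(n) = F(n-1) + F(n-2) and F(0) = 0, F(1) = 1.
Computing the sequence terms:
0, 1, 1, 2, 3, 5, 8, 13, 21, 34, 55, 89, 144, 233, 377, 610, 987, 1597, 2584, 4181, 6765, 10946, 17711, 28657, 46368

46368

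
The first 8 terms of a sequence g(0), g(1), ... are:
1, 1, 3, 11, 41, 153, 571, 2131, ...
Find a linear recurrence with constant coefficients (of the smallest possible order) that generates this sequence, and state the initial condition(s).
Look for the lowest-order linear relation among consecutive terms.
Observation: g(n) - 4·g(n-1) - (-1)·g(n-2) = 0 holds for the shown terms, and no order-1 relation g(n) = α·g(n-1) + β fits.
Check at n=3: 4·3 + (-1)·1 = 11. ✓

g(n) = 4g(n-1) - g(n-2), g(0) = 1, g(1) = 1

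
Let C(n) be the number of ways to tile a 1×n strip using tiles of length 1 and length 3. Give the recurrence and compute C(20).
Condition on the last tile: it has length 1 (leaving a 1×(n-1) strip) or length 3 (leaving a 1×(n-3) strip), so C(n) = C(n-1) + C(n-3) (order-3 linear recurrence).
For 0 ≤ i < 3 only unit tiles fit, so C(i) = 1.
Iterating the recurrence: C(3) = 2, C(4) = 3, C(5) = 4, C(6) = 6, C(7) = 9, C(8) = 13, C(9) = 19, C(10) = 28, C(11) = 41, C(12) = 60, C(13) = 88, C(14) = 129, C(15) = 189, C(16) = 277, C(17) = 406, C(18) = 595, C(19) = 872, C(20) = 1278.

C(n) = C(n-1) + C(n-3), with C(i) = 1 for 0 ≤ i < 3; C(20) = 1278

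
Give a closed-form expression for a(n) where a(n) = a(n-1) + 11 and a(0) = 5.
Recurrence: a(n) = a(n-1) + 11, initial: a(0) = 5.
Each step adds 11, so a(n) = a(0) + 11n = 11n + 5.

a(n) = 11n + 5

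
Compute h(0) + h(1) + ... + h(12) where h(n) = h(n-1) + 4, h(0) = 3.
Computing the sequence terms: 3, 7, 11, 15, 19, 23, 27, 31, 35, 39, 43, 47, 51
Adding these values together:

351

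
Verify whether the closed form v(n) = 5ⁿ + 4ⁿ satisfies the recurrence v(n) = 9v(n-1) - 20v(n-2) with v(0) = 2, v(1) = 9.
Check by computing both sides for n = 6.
From the recurrence with v(0) = 2, v(1) = 9:
  v(0) = 2, v(1) = 9, v(2) = 41, v(3) = 189, v(4) = 881, v(5) = 4149, v(6) = 19721
  so the recurrence gives v(6) = 19721.
From the proposed closed form v(n) = 5ⁿ + 4ⁿ:
  v(6) = 19721.
Both sides give 19721 at n = 6, and the initial condition(s) match, so the closed form is consistent.

Yes, the closed form is correct.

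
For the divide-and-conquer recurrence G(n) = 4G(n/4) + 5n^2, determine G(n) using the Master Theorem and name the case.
Master Theorem template: G(n) = a·G(n/b) + f(n).
Here: a=4, b=4, f(n)=5n^2
Compute log_b(a) = log_4(4) = 1.
f(n) = 5n^2 = Ω(n^(1+ε)) with ε = 1, and the regularity condition holds (a·f(n/b) = (a/b^2)·f(n) with a/b^2 = 4^-1 < 1). Case 3: G(n) = Θ(f(n)) = Θ(n^2).

Case 3: G(n) = Θ(n^2)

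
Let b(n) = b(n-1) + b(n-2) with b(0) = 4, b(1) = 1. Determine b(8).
Computing the sequence terms:
4, 1, 5, 6, 11, 17, 28, 45, 73

73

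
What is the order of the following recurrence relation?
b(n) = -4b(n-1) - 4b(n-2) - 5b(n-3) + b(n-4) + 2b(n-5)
The order is the largest lag k for which b(n-k) appears. Here the deepest term is b(n-5), so the order is 5.

Order 5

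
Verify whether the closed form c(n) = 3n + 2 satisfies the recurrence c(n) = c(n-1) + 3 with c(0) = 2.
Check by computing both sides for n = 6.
From the recurrence with c(0) = 2:
  c(0) = 2, c(1) = 5, c(2) = 8, c(3) = 11, c(4) = 14, c(5) = 17, c(6) = 20
  so the recurrence gives c(6) = 20.
From the proposed closed form c(n) = 3n + 2:
  c(6) = 20.
Both sides give 20 at n = 6, and the initial condition(s) match, so the closed form is consistent.

Yes, the closed form is correct.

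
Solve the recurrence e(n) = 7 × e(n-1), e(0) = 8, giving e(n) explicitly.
Recurrence: e(n) = 7 × e(n-1), initial: e(0) = 8.
Each term is 7 times the previous, so this is geometric with ratio 7. After n steps: e(n) = e(0)·7ⁿ = 8·7ⁿ.

e(n) = 8·7ⁿ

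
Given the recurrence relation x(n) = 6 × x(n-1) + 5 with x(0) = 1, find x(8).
Computing step by step:
x(0) = 1
x(1) = 6 × 1 + 5 = 11
x(2) = 6 × 11 + 5 = 71
x(3) = 6 × 71 + 5 = 431
x(4) = 6 × 431 + 5 = 2591
x(5) = 6 × 2591 + 5 = 15551
x(6) = 6 × 15551 + 5 = 93311
x(7) = 6 × 93311 + 5 = 559871
x(8) = 6 × 559871 + 5 = 3359231

3359231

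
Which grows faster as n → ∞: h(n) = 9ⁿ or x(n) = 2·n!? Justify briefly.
Comparing growth rates:
Growth-rate hierarchy: log n ≺ any polynomial ≺ any exponential cⁿ (c>1) ≺ n! ≺ nⁿ.
factorial dominates exponential base 9 asymptotically.

x(n) grows faster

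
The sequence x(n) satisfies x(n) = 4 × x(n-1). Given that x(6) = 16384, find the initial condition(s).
In general x(n) = 4ⁿ · x(0). At n = 6: x(0) = x(6) / 4^6 = 16384 / 4096 = 4.

x(0) = 4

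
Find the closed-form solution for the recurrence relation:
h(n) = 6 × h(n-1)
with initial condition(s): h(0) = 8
Recurrence: h(n) = 6 × h(n-1), initial: h(0) = 8.
Each term is 6 times the previous, so this is geometric with ratio 6. After n steps: h(n) = h(0)·6ⁿ = 8·6ⁿ.

h(n) = 8·6ⁿ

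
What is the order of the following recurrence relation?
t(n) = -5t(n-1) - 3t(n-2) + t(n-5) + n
The order is the largest lag k for which t(n-k) appears. Here the deepest term is t(n-5) (the n term is non-homogeneous and does not affect the order), so the order is 5.

Order 5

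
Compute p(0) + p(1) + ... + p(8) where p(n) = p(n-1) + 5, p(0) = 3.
Computing the sequence terms: 3, 8, 13, 18, 23, 28, 33, 38, 43
Adding these values together:

207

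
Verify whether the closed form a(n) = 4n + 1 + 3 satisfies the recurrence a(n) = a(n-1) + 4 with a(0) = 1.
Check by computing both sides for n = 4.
From the recurrence with a(0) = 1:
  a(0) = 1, a(1) = 5, a(2) = 9, a(3) = 13, a(4) = 17
  so the recurrence gives a(4) = 17.
From the proposed closed form a(n) = 4n + 1 + 3:
  a(4) = 20.
The recurrence gives 17 but the closed form gives 20, so the closed form does not satisfy the recurrence.

No, the closed form is incorrect.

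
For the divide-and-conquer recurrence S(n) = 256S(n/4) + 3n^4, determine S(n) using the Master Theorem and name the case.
Master Theorem template: S(n) = a·S(n/b) + f(n).
Here: a=256, b=4, f(n)=3n^4
Compute log_b(a) = log_4(256) = 4.
f(n) = 3n^4 = Θ(n^4). Case 2: S(n) = Θ(n^4 log n).

Case 2: S(n) = Θ(n^4 log n)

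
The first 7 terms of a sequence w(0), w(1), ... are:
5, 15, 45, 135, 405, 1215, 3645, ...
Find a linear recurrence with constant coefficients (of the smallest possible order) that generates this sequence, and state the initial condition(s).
Look for the lowest-order linear relation among consecutive terms.
Observation: each term is 3× the previous.
Check at n=2: 3·15 = 45. ✓

w(n) = 3 × w(n-1), w(0) = 5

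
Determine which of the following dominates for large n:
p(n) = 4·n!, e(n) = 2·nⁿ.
Comparing growth rates:
Growth-rate hierarchy: log n ≺ any polynomial ≺ any exponential cⁿ (c>1) ≺ n! ≺ nⁿ.
super-exponential nⁿ dominates factorial asymptotically.

e(n) grows faster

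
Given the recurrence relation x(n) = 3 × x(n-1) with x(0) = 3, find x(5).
Computing step by step:
x(0) = 3
x(1) = 3 × 3 = 9
x(2) = 3 × 9 = 27
x(3) = 3 × 27 = 81
x(4) = 3 × 81 = 243
x(5) = 3 × 243 = 729

729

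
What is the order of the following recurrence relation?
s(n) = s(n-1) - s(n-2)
The order is the largest lag k for which s(n-k) appears. Here the deepest term is s(n-2), so the order is 2.

Order 2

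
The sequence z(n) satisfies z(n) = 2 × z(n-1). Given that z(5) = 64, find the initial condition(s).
In general z(n) = 2ⁿ · z(0). At n = 5: z(0) = z(5) / 2^5 = 64 / 32 = 2.

z(0) = 2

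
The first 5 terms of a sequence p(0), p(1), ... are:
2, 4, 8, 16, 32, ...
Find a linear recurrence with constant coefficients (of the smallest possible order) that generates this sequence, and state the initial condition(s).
Look for the lowest-order linear relation among consecutive terms.
Observation: each term is 2× the previous.
Check at n=2: 2·4 = 8. ✓

p(n) = 2 × p(n-1), p(0) = 2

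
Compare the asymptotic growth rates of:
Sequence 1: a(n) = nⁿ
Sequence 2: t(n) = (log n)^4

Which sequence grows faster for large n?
Comparing growth rates:
Growth-rate hierarchy: log n ≺ any polynomial ≺ any exponential cⁿ (c>1) ≺ n! ≺ nⁿ.
super-exponential nⁿ dominates polylogarithmic (log n)^4 asymptotically.

a(n) grows faster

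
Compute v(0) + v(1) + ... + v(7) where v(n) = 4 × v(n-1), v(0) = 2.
Computing the sequence terms: 2, 8, 32, 128, 512, 2048, 8192, 32768
Adding these values together:

43690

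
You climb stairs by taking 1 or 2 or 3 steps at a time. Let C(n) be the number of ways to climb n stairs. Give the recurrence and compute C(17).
Condition on the size of the last step (1 to 3): before it there were n-1, …, n-3 stairs climbed, and these cases are disjoint, so C(n) = C(n-1) + C(n-2) + C(n-3) (order-3 linear recurrence).
Initial conditions by direct count (compositions of i into parts ≤ 3): C(1) = 1; C(2) = 2; C(3) = 4.
Iterating the recurrence: C(4) = 7, C(5) = 13, C(6) = 24, C(7) = 44, C(8) = 81, C(9) = 149, C(10) = 274, C(11) = 504, C(12) = 927, C(13) = 1705, C(14) = 3136, C(15) = 5768, C(16) = 10609, C(17) = 19513.

C(n) = C(n-1) + C(n-2) + C(n-3), C(1) = 1, C(2) = 2, C(3) = 4; C(17) = 19513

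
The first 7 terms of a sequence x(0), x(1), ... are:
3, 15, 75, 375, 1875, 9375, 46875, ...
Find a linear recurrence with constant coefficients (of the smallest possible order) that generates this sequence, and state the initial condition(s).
Look for the lowest-order linear relation among consecutive terms.
Observation: each term is 5× the previous.
Check at n=2: 5·15 = 75. ✓

x(n) = 5 × x(n-1), x(0) = 3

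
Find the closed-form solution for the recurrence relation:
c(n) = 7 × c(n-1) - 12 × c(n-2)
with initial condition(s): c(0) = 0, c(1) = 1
Recurrence: c(n) = 7 × c(n-1) - 12 × c(n-2), initial: c(0) = 0, c(1) = 1.
Characteristic equation: r² - 7r + 12 = 0, which factors as (r - 4)(r - 3) = 0, so r = 4, 3. General solution c(n) = A·4ⁿ + B·3ⁿ. From c(0) = 0: A + B = 0. From c(1) = 1: 4A + 3B = 1. Solving gives A = 1, B = -1.

c(n) = 4ⁿ - 3ⁿ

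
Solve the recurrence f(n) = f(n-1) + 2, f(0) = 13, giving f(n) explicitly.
Recurrence: f(n) = f(n-1) + 2, initial: f(0) = 13.
Each step adds 2, so f(n) = f(0) + 2n = 2n + 13.

f(n) = 2n + 13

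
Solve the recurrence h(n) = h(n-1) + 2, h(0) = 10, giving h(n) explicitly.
Recurrence: h(n) = h(n-1) + 2, initial: h(0) = 10.
Each step adds 2, so h(n) = h(0) + 2n = 2n + 10.

h(n) = 2n + 10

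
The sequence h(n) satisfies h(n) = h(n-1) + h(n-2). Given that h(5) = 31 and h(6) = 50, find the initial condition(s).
Work backwards using h(k) = h(k+2) - h(k+1):
h(4) = h(6) - h(5) = 50 - 31 = 19
h(3) = h(5) - h(4) = 31 - 19 = 12
h(2) = h(4) - h(3) = 19 - 12 = 7
h(1) = h(3) - h(2) = 12 - 7 = 5
h(0) = h(2) - h(1) = 7 - 5 = 2

h(0) = 2, h(1) = 5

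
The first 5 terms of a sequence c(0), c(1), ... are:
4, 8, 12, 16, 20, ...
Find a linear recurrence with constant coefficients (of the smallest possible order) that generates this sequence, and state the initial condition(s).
Look for the lowest-order linear relation among consecutive terms.
Observation: consecutive differences are constant (= 4).
Check at n=2: 1·8 + 4 = 12. ✓

c(n) = c(n-1) + 4, c(0) = 4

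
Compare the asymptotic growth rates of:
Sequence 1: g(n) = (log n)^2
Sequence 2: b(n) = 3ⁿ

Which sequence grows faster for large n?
Comparing growth rates:
Growth-rate hierarchy: log n ≺ any polynomial ≺ any exponential cⁿ (c>1) ≺ n! ≺ nⁿ.
exponential base 3 dominates polylogarithmic (log n)^2 asymptotically.

b(n) grows faster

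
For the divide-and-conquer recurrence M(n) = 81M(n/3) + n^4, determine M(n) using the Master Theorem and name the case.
Master Theorem template: M(n) = a·M(n/b) + f(n).
Here: a=81, b=3, f(n)=n^4
Compute log_b(a) = log_3(81) = 4.
f(n) = n^4 = Θ(n^4). Case 2: M(n) = Θ(n^4 log n).

Case 2: M(n) = Θ(n^4 log n)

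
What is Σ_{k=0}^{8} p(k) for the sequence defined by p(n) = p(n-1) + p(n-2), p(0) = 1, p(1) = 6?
Computing the sequence terms: 1, 6, 7, 13, 20, 33, 53, 86, 139
Adding these values together:

358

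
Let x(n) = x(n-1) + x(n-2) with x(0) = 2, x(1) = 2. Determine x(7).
Computing the sequence terms:
2, 2, 4, 6, 10, 16, 26, 42

42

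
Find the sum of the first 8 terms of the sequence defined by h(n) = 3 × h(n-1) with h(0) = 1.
Computing the sequence terms: 1, 3, 9, 27, 81, 243, 729, 2187
Adding these values together:

3280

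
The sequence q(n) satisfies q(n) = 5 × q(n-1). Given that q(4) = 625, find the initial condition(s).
In general q(n) = 5ⁿ · q(0). At n = 4: q(0) = q(4) / 5^4 = 625 / 625 = 1.

q(0) = 1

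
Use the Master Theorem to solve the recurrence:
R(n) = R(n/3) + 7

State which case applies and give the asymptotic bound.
Master Theorem template: R(n) = a·R(n/b) + f(n).
Here: a=1, b=3, f(n)=7
Compute log_b(a) = log_3(1) = 0.
f(n) = 7 = Θ(1). Case 2: R(n) = Θ(log n).

Case 2: R(n) = Θ(log n)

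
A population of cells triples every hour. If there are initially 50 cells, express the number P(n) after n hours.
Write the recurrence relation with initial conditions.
Each hour multiplies the count by 3, so the count after n hours depends only on the count after n-1 hours: P(n) = 3 × P(n-1). The starting count gives P(0) = 50.
Unrolling n times gives the closed form P(n) = 50 × 3ⁿ.

P(n) = 3 × P(n-1), P(0) = 50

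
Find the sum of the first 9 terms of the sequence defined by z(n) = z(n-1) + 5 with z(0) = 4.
Computing the sequence terms: 4, 9, 14, 19, 24, 29, 34, 39, 44
Adding these values together:

216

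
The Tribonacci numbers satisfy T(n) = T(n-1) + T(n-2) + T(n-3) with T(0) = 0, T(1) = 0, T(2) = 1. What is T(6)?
Computing the sequence terms:
0, 0, 1, 1, 2, 4, 7

7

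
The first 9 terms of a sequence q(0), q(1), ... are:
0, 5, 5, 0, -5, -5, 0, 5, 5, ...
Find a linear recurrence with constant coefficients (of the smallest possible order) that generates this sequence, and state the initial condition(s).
Look for the lowest-order linear relation among consecutive terms.
Observation: q(n) - 1·q(n-1) - (-1)·q(n-2) = 0 holds for the shown terms, and no order-1 relation q(n) = α·q(n-1) + β fits.
Check at n=3: 1·5 + (-1)·5 = 0. ✓

q(n) = q(n-1) - q(n-2), q(0) = 0, q(1) = 5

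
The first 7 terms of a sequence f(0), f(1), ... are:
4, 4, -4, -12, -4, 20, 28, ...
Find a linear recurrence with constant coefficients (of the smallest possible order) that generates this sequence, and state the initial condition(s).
Look for the lowest-order linear relation among consecutive terms.
Observation: f(n) - 1·f(n-1) - (-2)·f(n-2) = 0 holds for the shown terms, and no order-1 relation f(n) = α·f(n-1) + β fits.
Check at n=3: 1·-4 + (-2)·4 = -12. ✓

f(n) = f(n-1) - 2f(n-2), f(0) = 4, f(1) = 4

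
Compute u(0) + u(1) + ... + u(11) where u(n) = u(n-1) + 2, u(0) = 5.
Computing the sequence terms: 5, 7, 9, 11, 13, 15, 17, 19, 21, 23, 25, 27
Adding these values together:

192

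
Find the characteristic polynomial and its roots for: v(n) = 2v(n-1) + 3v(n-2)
Substitute v(n) = rⁿ and divide through by rⁿ⁻²: r² - 2r - 3 = 0
Factor: (r + 1)(r - 3) = 0, so r = -1, 3.
General solution: v(n) = A·(-1)ⁿ + B·3ⁿ

Characteristic: r² - 2r - 3 = 0, Roots: r = -1, 3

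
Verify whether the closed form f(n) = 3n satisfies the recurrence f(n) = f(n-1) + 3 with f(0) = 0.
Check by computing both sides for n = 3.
From the recurrence with f(0) = 0:
  f(0) = 0, f(1) = 3, f(2) = 6, f(3) = 9
  so the recurrence gives f(3) = 9.
From the proposed closed form f(n) = 3n:
  f(3) = 9.
Both sides give 9 at n = 3, and the initial condition(s) match, so the closed form is consistent.

Yes, the closed form is correct.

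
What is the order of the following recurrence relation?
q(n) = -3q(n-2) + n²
The order is the largest lag k for which q(n-k) appears. Here the deepest term is q(n-2) (the n² term is non-homogeneous and does not affect the order), so the order is 2.

Order 2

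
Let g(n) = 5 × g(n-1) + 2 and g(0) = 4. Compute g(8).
Computing step by step:
g(0) = 4
g(1) = 5 × 4 + 2 = 22
g(2) = 5 × 22 + 2 = 112
g(3) = 5 × 112 + 2 = 562
g(4) = 5 × 562 + 2 = 2812
g(5) = 5 × 2812 + 2 = 14062
g(6) = 5 × 14062 + 2 = 70312
g(7) = 5 × 70312 + 2 = 351562
g(8) = 5 × 351562 + 2 = 1757812

1757812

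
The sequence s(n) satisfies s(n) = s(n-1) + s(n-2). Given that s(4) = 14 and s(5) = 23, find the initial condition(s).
Work backwards using s(k) = s(k+2) - s(k+1):
s(3) = s(5) - s(4) = 23 - 14 = 9
s(2) = s(4) - s(3) = 14 - 9 = 5
s(1) = s(3) - s(2) = 9 - 5 = 4
s(0) = s(2) - s(1) = 5 - 4 = 1

s(0) = 1, s(1) = 4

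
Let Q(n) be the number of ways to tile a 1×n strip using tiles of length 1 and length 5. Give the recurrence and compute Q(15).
Condition on the last tile: it has length 1 (leaving a 1×(n-1) strip) or length 5 (leaving a 1×(n-5) strip), so Q(n) = Q(n-1) + Q(n-5) (order-5 linear recurrence).
For 0 ≤ i < 5 only unit tiles fit, so Q(i) = 1.
Iterating the recurrence: Q(5) = 2, Q(6) = 3, Q(7) = 4, Q(8) = 5, Q(9) = 6, Q(10) = 8, Q(11) = 11, Q(12) = 15, Q(13) = 20, Q(14) = 26, Q(15) = 34.

Q(n) = Q(n-1) + Q(n-5), with Q(i) = 1 for 0 ≤ i < 5; Q(15) = 34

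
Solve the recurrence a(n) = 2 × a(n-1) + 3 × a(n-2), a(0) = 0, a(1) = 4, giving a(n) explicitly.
Recurrence: a(n) = 2 × a(n-1) + 3 × a(n-2), initial: a(0) = 0, a(1) = 4.
Characteristic equation: r² - 2r - 3 = 0, which factors as (r - 3)(r + 1) = 0, so r = 3, -1. General solution a(n) = A·3ⁿ + B·(-1)ⁿ. From a(0) = 0: A + B = 0. From a(1) = 4: 3A - 1B = 4. Solving gives A = 1, B = -1.

a(n) = 3ⁿ - (-1)ⁿ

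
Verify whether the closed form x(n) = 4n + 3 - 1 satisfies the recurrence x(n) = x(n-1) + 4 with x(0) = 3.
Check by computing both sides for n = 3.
From the recurrence with x(0) = 3:
  x(0) = 3, x(1) = 7, x(2) = 11, x(3) = 15
  so the recurrence gives x(3) = 15.
From the proposed closed form x(n) = 4n + 3 - 1:
  x(3) = 14.
The recurrence gives 15 but the closed form gives 14, so the closed form does not satisfy the recurrence.

No, the closed form is incorrect.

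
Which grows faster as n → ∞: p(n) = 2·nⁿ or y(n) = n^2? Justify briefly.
Comparing growth rates:
Growth-rate hierarchy: log n ≺ any polynomial ≺ any exponential cⁿ (c>1) ≺ n! ≺ nⁿ.
super-exponential nⁿ dominates polynomial degree 2 asymptotically.

p(n) grows faster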